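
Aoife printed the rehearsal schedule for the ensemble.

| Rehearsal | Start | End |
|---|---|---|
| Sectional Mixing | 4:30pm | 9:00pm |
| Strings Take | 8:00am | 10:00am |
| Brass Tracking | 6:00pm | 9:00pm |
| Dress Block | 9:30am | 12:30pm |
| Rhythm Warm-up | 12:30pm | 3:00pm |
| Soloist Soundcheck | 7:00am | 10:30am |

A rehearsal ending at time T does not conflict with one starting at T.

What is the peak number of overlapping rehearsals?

Sort all start/end points and keep a running count:
7:00am start Soloist Soundcheck → 1
8:00am start Strings Take → 2
9:30am start Dress Block → 3
10:00am end Strings Take → 2
10:30am end Soloist Soundcheck → 1
12:30pm end Dress Block → 0
12:30pm start Rhythm Warm-up → 1
3:00pm end Rhythm Warm-up → 0
4:30pm start Sectional Mixing → 1
6:00pm start Brass Tracking → 2
9:00pm end Brass Tracking → 1
9:00pm end Sectional Mixing → 0
Peak is 3, at 9:30am (Dress Block, Soloist Soundcheck, Strings Take).

3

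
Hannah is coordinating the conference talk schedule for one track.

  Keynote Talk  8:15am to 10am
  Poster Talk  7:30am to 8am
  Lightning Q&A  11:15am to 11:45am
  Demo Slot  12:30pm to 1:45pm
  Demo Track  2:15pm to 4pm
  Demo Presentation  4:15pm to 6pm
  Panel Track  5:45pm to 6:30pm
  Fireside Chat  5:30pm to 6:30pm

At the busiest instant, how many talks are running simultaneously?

Sweep the timeline, counting +1 at each start and −1 at each end (ends before starts at a tie):
7:30am start Poster Talk → 1
8am end Poster Talk → 0
8:15am start Keynote Talk → 1
10am end Keynote Talk → 0
11:15am start Lightning Q&A → 1
11:45am end Lightning Q&A → 0
12:30pm start Demo Slot → 1
1:45pm end Demo Slot → 0
2:15pm start Demo Track → 1
4pm end Demo Track → 0
4:15pm start Demo Presentation → 1
5:30pm start Fireside Chat → 2
5:45pm start Panel Track → 3
6pm end Demo Presentation → 2
6:30pm end Fireside Chat → 1
6:30pm end Panel Track → 0
Peak is 3, at 5:45pm (Demo Presentation, Fireside Chat, Panel Track).

3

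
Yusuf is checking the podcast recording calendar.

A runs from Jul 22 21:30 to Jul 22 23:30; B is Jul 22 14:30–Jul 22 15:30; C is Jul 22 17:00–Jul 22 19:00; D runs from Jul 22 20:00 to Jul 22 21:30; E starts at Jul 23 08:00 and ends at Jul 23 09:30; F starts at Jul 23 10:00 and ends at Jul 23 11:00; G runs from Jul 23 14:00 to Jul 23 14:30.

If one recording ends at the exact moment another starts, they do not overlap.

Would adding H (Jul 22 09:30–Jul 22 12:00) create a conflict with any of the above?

No — it doesn't clash with anything

B: starts Jul 22 14:30 at or after H ends Jul 22 12:00 → clear.
C: starts Jul 22 17:00 at or after H ends Jul 22 12:00 → clear.
D: starts Jul 22 20:00 at or after H ends Jul 22 12:00 → clear.
A: starts Jul 22 21:30 at or after H ends Jul 22 12:00 → clear.
E: starts Jul 23 08:00 at or after H ends Jul 22 12:00 → clear.
F: starts Jul 23 10:00 at or after H ends Jul 22 12:00 → clear.
G: starts Jul 23 14:00 at or after H ends Jul 22 12:00 → clear.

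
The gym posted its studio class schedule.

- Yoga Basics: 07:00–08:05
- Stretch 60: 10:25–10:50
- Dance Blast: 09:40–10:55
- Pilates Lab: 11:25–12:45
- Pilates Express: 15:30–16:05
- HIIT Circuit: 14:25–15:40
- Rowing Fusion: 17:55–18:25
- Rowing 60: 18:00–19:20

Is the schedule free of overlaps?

No

Sorted by start: Yoga Basics, Dance Blast, Stretch 60, Pilates Lab, HIIT Circuit, Pilates Express, Rowing Fusion, Rowing 60.
Dance Blast starts after Yoga Basics ends, so nothing later overlaps Yoga Basics either.
Stretch 60 starts before Dance Blast ends → Dance Blast and Stretch 60 overlap.
That's a conflict, so the schedule is not conflict-free.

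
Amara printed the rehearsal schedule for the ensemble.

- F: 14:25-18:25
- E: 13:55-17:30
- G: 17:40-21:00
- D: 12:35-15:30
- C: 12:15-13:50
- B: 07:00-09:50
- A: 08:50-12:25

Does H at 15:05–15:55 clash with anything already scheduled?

Yes — it overlaps D, E, F

B: ends 09:50 at or before H starts 15:05 → clear.
A: ends 12:25 at or before H starts 15:05 → clear.
C: ends 13:50 at or before H starts 15:05 → clear.
D: starts 12:35 before H ends 15:55, and ends 15:30 after H starts 15:05 → overlap.
E: starts 13:55 before H ends 15:55, and ends 17:30 after H starts 15:05 → overlap.
F: starts 14:25 before H ends 15:55, and ends 18:25 after H starts 15:05 → overlap.
G: starts 17:40 at or after H ends 15:55 → clear.
H overlaps D, E, F.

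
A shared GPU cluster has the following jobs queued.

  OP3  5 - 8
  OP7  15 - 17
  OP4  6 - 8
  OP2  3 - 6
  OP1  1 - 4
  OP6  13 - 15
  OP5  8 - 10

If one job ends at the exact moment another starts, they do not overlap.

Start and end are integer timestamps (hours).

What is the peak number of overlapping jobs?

Walk through starts and ends in time order (an end at T is processed before a start at T):
1 start OP1 → 1
3 start OP2 → 2
4 end OP1 → 1
5 start OP3 → 2
6 end OP2 → 1
6 start OP4 → 2
8 end OP3 → 1
8 end OP4 → 0
8 start OP5 → 1
10 end OP5 → 0
13 start OP6 → 1
15 end OP6 → 0
15 start OP7 → 1
17 end OP7 → 0
Peak is 2, at 3 (OP1, OP2).

2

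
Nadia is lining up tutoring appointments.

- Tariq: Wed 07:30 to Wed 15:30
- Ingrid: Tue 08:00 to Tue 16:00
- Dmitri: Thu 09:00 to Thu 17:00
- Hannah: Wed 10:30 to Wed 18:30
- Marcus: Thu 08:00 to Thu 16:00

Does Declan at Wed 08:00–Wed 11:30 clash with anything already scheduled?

Yes — it overlaps Hannah, Tariq

Ingrid: ends Tue 16:00 at or before Declan starts Wed 08:00 → clear.
Tariq: starts Wed 07:30 before Declan ends Wed 11:30, and ends Wed 15:30 after Declan starts Wed 08:00 → overlap.
Hannah: starts Wed 10:30 before Declan ends Wed 11:30, and ends Wed 18:30 after Declan starts Wed 08:00 → overlap.
Marcus: starts Thu 08:00 at or after Declan ends Wed 11:30 → clear.
Dmitri: starts Thu 09:00 at or after Declan ends Wed 11:30 → clear.
Declan overlaps Tariq, Hannah.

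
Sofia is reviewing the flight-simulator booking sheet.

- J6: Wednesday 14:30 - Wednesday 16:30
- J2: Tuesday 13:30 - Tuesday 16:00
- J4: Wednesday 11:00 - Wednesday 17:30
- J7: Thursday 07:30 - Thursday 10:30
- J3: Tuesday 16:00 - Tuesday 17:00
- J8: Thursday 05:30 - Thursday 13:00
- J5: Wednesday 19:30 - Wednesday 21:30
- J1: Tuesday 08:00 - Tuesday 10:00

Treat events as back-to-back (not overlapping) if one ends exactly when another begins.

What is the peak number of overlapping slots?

Walk through starts and ends in time order (an end at T is processed before a start at T):
Tuesday 08:00 start J1 → 1
Tuesday 10:00 end J1 → 0
Tuesday 13:30 start J2 → 1
Tuesday 16:00 end J2 → 0
Tuesday 16:00 start J3 → 1
Tuesday 17:00 end J3 → 0
Wednesday 11:00 start J4 → 1
Wednesday 14:30 start J6 → 2
Wednesday 16:30 end J6 → 1
Wednesday 17:30 end J4 → 0
Wednesday 19:30 start J5 → 1
Wednesday 21:30 end J5 → 0
Thursday 05:30 start J8 → 1
Thursday 07:30 start J7 → 2
Thursday 10:30 end J7 → 1
Thursday 13:00 end J8 → 0
Peak is 2, at Wednesday 14:30 (J4, J6).

2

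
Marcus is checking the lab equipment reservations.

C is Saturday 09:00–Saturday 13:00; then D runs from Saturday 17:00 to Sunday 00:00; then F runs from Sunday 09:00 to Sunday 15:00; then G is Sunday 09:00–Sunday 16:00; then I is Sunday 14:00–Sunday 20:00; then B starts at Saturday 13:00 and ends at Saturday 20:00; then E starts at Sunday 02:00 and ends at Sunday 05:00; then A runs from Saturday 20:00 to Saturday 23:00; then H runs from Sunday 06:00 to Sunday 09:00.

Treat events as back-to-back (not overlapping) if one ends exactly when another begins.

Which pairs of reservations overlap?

Two intervals overlap when each starts before the other ends.
Sorted by start: C, B, D, A, E, H, F, G, I.
B starts exactly when C ends (back-to-back, no overlap) — done with C.
D starts before B ends → B and D overlap.
A starts exactly when B ends (back-to-back, no overlap) — done with B.
A starts before D ends → D and A overlap.
E starts after D ends — done with D.
E starts after A ends — done with A.
H starts after E ends — done with E.
F starts exactly when H ends (back-to-back, no overlap) — done with H.
G starts before F ends → F and G overlap.
I starts before F ends → F and I overlap.
I starts before G ends → G and I overlap.

A & D, B & D, F & G, F & I, G & I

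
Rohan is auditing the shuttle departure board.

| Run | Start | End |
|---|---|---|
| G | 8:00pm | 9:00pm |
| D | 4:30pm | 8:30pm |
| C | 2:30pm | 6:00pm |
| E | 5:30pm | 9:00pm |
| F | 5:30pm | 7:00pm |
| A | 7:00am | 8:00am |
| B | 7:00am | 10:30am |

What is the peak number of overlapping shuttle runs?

4

Walk through starts and ends in time order (an end at T is processed before a start at T):
7:00am start A → 1
7:00am start B → 2
8:00am end A → 1
10:30am end B → 0
2:30pm start C → 1
4:30pm start D → 2
5:30pm start E → 3
5:30pm start F → 4
6:00pm end C → 3
7:00pm end F → 2
8:00pm start G → 3
8:30pm end D → 2
9:00pm end E → 1
9:00pm end G → 0
Peak is 4, at 5:30pm (C, D, E, F).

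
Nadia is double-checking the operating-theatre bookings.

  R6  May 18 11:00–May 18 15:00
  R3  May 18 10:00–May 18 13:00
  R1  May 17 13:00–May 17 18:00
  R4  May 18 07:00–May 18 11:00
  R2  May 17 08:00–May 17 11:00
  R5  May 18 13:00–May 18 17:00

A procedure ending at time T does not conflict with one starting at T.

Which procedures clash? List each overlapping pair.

Sorted by start: R2, R1, R4, R3, R6, R5.
R1 starts after R2 ends — done with R2.
R4 starts after R1 ends — done with R1.
R3 starts before R4 ends → R4 and R3 overlap.
R6 starts exactly when R4 ends (back-to-back, no overlap) — done with R4.
R6 starts before R3 ends → R3 and R6 overlap.
R5 starts exactly when R3 ends (back-to-back, no overlap).
R5 starts before R6 ends → R6 and R5 overlap.

R3 & R4, R3 & R6, R5 & R6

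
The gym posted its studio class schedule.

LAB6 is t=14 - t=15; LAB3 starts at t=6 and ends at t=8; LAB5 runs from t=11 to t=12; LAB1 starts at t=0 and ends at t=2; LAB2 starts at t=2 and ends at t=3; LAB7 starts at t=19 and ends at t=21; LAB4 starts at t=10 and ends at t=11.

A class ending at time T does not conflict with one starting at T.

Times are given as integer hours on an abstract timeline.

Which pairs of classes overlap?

none

Sorted by start: LAB1, LAB2, LAB3, LAB4, LAB5, LAB6, LAB7.
LAB2 starts exactly when LAB1 ends (back-to-back, no overlap), so nothing later overlaps LAB1 either.
LAB3 starts after LAB2 ends, so nothing later overlaps LAB2 either.
LAB4 starts after LAB3 ends, so nothing later overlaps LAB3 either.
LAB5 starts exactly when LAB4 ends (back-to-back, no overlap), so nothing later overlaps LAB4 either.
LAB6 starts after LAB5 ends, so nothing later overlaps LAB5 either.
LAB7 starts after LAB6 ends.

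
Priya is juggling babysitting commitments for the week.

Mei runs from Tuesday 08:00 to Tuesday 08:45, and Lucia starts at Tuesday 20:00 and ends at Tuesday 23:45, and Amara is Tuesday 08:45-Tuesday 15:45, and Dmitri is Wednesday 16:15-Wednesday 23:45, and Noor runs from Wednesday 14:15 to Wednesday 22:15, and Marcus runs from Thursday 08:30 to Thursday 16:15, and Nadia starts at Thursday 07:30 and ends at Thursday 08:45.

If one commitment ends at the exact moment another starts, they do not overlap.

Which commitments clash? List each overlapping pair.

Dmitri & Noor, Marcus & Nadia

Sorted by start: Mei, Amara, Lucia, Noor, Dmitri, Nadia, Marcus.
Amara starts exactly when Mei ends (back-to-back, no overlap), so nothing later overlaps Mei either.
Lucia starts after Amara ends, so nothing later overlaps Amara either.
Noor starts after Lucia ends, so nothing later overlaps Lucia either.
Dmitri starts before Noor ends → Noor and Dmitri overlap.
Nadia starts after Noor ends, so nothing later overlaps Noor either.
Nadia starts after Dmitri ends, so nothing later overlaps Dmitri either.
Marcus starts before Nadia ends → Nadia and Marcus overlap.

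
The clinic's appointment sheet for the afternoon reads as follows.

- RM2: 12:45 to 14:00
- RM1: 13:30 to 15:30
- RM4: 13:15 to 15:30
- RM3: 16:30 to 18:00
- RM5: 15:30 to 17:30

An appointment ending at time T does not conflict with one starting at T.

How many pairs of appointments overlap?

4

Sorted by start: RM2, RM4, RM1, RM5, RM3.
RM4 starts before RM2 ends → RM2 and RM4 overlap.
RM1 starts before RM2 ends → RM2 and RM1 overlap.
RM5 starts after RM2 ends — done with RM2.
RM1 starts before RM4 ends → RM4 and RM1 overlap.
RM5 starts exactly when RM4 ends (back-to-back, no overlap) — done with RM4.
RM5 starts exactly when RM1 ends (back-to-back, no overlap) — done with RM1.
RM3 starts before RM5 ends → RM5 and RM3 overlap.
Overlapping pairs: RM1 & RM2, RM1 & RM4, RM2 & RM4, RM3 & RM5 — 4 in total.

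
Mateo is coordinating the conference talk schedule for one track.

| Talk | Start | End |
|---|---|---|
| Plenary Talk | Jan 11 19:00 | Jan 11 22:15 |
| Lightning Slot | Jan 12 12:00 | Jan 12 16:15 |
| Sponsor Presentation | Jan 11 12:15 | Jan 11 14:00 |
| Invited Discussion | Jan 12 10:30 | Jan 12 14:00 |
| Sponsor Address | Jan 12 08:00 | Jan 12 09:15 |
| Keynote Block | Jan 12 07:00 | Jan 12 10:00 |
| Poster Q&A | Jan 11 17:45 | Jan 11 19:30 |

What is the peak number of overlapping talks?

2

Sort all start/end points and keep a running count:
Jan 11 12:15 start Sponsor Presentation → 1
Jan 11 14:00 end Sponsor Presentation → 0
Jan 11 17:45 start Poster Q&A → 1
Jan 11 19:00 start Plenary Talk → 2
Jan 11 19:30 end Poster Q&A → 1
Jan 11 22:15 end Plenary Talk → 0
Jan 12 07:00 start Keynote Block → 1
Jan 12 08:00 start Sponsor Address → 2
Jan 12 09:15 end Sponsor Address → 1
Jan 12 10:00 end Keynote Block → 0
Jan 12 10:30 start Invited Discussion → 1
Jan 12 12:00 start Lightning Slot → 2
Jan 12 14:00 end Invited Discussion → 1
Jan 12 16:15 end Lightning Slot → 0
Peak is 2, at Jan 11 19:00 (Plenary Talk, Poster Q&A).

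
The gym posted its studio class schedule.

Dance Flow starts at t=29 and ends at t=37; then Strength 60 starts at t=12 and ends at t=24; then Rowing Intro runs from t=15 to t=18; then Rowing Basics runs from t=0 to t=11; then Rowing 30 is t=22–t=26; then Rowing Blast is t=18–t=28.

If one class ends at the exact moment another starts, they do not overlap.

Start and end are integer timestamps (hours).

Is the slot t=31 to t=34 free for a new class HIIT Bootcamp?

No — it overlaps Dance Flow

Rowing Basics: ends t=11 at or before HIIT Bootcamp starts t=31 → clear.
Strength 60: ends t=24 at or before HIIT Bootcamp starts t=31 → clear.
Rowing Intro: ends t=18 at or before HIIT Bootcamp starts t=31 → clear.
Rowing Blast: ends t=28 at or before HIIT Bootcamp starts t=31 → clear.
Rowing 30: ends t=26 at or before HIIT Bootcamp starts t=31 → clear.
Dance Flow: starts t=29 before HIIT Bootcamp ends t=34, and ends t=37 after HIIT Bootcamp starts t=31 → overlap.
HIIT Bootcamp overlaps Dance Flow.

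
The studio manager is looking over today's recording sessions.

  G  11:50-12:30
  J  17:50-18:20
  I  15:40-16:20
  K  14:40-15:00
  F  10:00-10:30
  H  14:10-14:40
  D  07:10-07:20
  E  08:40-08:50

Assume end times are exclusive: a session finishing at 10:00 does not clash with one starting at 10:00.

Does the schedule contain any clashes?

Two intervals overlap when each starts before the other ends.
Sorted by start: D, E, F, G, H, K, I, J.
E starts after D ends — done with D.
F starts after E ends — done with E.
G starts after F ends — done with F.
H starts after G ends — done with G.
K starts exactly when H ends (back-to-back, no overlap) — done with H.
I starts after K ends — done with K.
J starts after I ends.
Every pair is clear; the schedule has no overlaps.

No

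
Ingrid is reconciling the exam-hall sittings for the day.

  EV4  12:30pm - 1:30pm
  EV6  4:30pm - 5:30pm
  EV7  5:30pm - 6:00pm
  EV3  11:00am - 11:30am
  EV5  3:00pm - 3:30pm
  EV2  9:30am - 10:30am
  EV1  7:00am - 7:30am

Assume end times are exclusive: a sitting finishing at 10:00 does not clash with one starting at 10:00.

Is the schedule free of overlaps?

Yes

Sorted by start: EV1, EV2, EV3, EV4, EV5, EV6, EV7.
EV2 starts after EV1 ends; EV1 is clear from here.
EV3 starts after EV2 ends; EV2 is clear from here.
EV4 starts after EV3 ends; EV3 is clear from here.
EV5 starts after EV4 ends; EV4 is clear from here.
EV6 starts after EV5 ends; EV5 is clear from here.
EV7 starts exactly when EV6 ends (back-to-back, no overlap).
Every pair is clear; the schedule has no overlaps.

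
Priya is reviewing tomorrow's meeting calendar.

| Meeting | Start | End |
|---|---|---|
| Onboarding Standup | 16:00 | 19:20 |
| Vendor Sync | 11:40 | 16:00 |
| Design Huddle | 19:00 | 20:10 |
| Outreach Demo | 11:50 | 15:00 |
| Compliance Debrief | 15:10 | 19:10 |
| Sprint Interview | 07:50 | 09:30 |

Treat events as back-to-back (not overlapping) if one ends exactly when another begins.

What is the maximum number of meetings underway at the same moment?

3

Walk through starts and ends in time order (an end at T is processed before a start at T):
07:50 start Sprint Interview → 1
09:30 end Sprint Interview → 0
11:40 start Vendor Sync → 1
11:50 start Outreach Demo → 2
15:00 end Outreach Demo → 1
15:10 start Compliance Debrief → 2
16:00 end Vendor Sync → 1
16:00 start Onboarding Standup → 2
19:00 start Design Huddle → 3
19:10 end Compliance Debrief → 2
19:20 end Onboarding Standup → 1
20:10 end Design Huddle → 0
Peak is 3, at 19:00 (Compliance Debrief, Design Huddle, Onboarding Standup).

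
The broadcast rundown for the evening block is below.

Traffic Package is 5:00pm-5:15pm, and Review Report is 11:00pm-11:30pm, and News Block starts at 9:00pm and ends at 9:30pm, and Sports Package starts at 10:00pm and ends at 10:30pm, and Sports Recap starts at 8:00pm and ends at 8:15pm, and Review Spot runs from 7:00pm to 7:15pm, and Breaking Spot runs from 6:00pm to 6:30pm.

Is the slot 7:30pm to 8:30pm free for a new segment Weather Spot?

No — it overlaps Sports Recap

Traffic Package: ends 5:15pm at or before Weather Spot starts 7:30pm → clear.
Breaking Spot: ends 6:30pm at or before Weather Spot starts 7:30pm → clear.
Review Spot: ends 7:15pm at or before Weather Spot starts 7:30pm → clear.
Sports Recap: starts 8:00pm before Weather Spot ends 8:30pm, and ends 8:15pm after Weather Spot starts 7:30pm → overlap.
News Block: starts 9:00pm at or after Weather Spot ends 8:30pm → clear.
Sports Package: starts 10:00pm at or after Weather Spot ends 8:30pm → clear.
Review Report: starts 11:00pm at or after Weather Spot ends 8:30pm → clear.
Weather Spot overlaps Sports Recap.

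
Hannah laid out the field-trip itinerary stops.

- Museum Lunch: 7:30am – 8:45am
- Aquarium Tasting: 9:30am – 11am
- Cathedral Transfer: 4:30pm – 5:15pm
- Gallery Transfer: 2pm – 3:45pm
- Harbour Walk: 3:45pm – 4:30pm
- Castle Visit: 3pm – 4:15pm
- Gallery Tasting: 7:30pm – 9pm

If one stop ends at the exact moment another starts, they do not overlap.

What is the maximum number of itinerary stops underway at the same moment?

Walk through starts and ends in time order (an end at T is processed before a start at T):
7:30am start Museum Lunch → 1
8:45am end Museum Lunch → 0
9:30am start Aquarium Tasting → 1
11am end Aquarium Tasting → 0
2pm start Gallery Transfer → 1
3pm start Castle Visit → 2
3:45pm end Gallery Transfer → 1
3:45pm start Harbour Walk → 2
4:15pm end Castle Visit → 1
4:30pm end Harbour Walk → 0
4:30pm start Cathedral Transfer → 1
5:15pm end Cathedral Transfer → 0
7:30pm start Gallery Tasting → 1
9pm end Gallery Tasting → 0
Peak is 2, at 3pm (Castle Visit, Gallery Transfer).

2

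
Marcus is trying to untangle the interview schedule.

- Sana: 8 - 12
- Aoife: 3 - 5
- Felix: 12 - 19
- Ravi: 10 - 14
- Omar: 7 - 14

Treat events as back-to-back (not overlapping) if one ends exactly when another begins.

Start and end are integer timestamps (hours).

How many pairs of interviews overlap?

5

Sorted by start: Aoife, Omar, Sana, Ravi, Felix.
Omar starts after Aoife ends; Aoife is clear from here.
Sana starts before Omar ends → Omar and Sana overlap.
Ravi starts before Omar ends → Omar and Ravi overlap.
Felix starts before Omar ends → Omar and Felix overlap.
Ravi starts before Sana ends → Sana and Ravi overlap.
Felix starts exactly when Sana ends (back-to-back, no overlap).
Felix starts before Ravi ends → Ravi and Felix overlap.
Overlapping pairs: Felix & Omar, Felix & Ravi, Omar & Ravi, Omar & Sana, Ravi & Sana — 5 in total.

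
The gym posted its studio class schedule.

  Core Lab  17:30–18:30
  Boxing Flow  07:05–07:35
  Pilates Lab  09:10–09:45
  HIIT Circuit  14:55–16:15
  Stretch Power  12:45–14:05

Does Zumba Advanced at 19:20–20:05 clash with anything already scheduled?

No — it doesn't clash with anything

Boxing Flow: ends 07:35 at or before Zumba Advanced starts 19:20 → clear.
Pilates Lab: ends 09:45 at or before Zumba Advanced starts 19:20 → clear.
Stretch Power: ends 14:05 at or before Zumba Advanced starts 19:20 → clear.
HIIT Circuit: ends 16:15 at or before Zumba Advanced starts 19:20 → clear.
Core Lab: ends 18:30 at or before Zumba Advanced starts 19:20 → clear.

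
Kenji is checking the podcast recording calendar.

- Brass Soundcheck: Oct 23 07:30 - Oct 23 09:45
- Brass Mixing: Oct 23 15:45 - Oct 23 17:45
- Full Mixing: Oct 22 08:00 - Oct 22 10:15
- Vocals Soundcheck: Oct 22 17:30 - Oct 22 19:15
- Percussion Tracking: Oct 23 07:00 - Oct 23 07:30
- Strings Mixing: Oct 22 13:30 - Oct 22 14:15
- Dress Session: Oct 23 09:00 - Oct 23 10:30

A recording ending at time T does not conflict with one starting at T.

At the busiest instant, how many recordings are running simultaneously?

Walk through starts and ends in time order (an end at T is processed before a start at T):
Oct 22 08:00 start Full Mixing → 1
Oct 22 10:15 end Full Mixing → 0
Oct 22 13:30 start Strings Mixing → 1
Oct 22 14:15 end Strings Mixing → 0
Oct 22 17:30 start Vocals Soundcheck → 1
Oct 22 19:15 end Vocals Soundcheck → 0
Oct 23 07:00 start Percussion Tracking → 1
Oct 23 07:30 end Percussion Tracking → 0
Oct 23 07:30 start Brass Soundcheck → 1
Oct 23 09:00 start Dress Session → 2
Oct 23 09:45 end Brass Soundcheck → 1
Oct 23 10:30 end Dress Session → 0
Oct 23 15:45 start Brass Mixing → 1
Oct 23 17:45 end Brass Mixing → 0
Peak is 2, at Oct 23 09:00 (Brass Soundcheck, Dress Session).

2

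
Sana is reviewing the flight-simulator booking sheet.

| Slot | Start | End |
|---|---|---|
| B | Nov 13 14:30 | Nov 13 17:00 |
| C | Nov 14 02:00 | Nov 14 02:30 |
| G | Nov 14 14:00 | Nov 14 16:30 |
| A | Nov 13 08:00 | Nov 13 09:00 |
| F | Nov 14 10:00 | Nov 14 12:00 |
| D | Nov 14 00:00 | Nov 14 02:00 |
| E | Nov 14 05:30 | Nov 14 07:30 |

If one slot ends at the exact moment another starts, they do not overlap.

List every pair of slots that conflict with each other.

no conflicts

Two intervals overlap when each starts before the other ends.
Sorted by start: A, B, D, C, E, F, G.
B starts after A ends, so A has no further overlaps.
D starts after B ends, so B has no further overlaps.
C starts exactly when D ends (back-to-back, no overlap), so D has no further overlaps.
E starts after C ends, so C has no further overlaps.
F starts after E ends, so E has no further overlaps.
G starts after F ends.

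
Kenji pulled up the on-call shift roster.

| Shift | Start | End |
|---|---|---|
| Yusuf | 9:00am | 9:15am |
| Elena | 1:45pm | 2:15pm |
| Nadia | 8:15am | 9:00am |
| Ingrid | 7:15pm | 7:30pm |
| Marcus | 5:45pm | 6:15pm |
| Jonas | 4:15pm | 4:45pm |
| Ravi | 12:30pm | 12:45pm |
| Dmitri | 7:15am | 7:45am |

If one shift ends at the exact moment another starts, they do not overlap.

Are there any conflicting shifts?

No

Sorted by start: Dmitri, Nadia, Yusuf, Ravi, Elena, Jonas, Marcus, Ingrid.
Nadia starts after Dmitri ends, so Dmitri has no further overlaps.
Yusuf starts exactly when Nadia ends (back-to-back, no overlap), so Nadia has no further overlaps.
Ravi starts after Yusuf ends, so Yusuf has no further overlaps.
Elena starts after Ravi ends, so Ravi has no further overlaps.
Jonas starts after Elena ends, so Elena has no further overlaps.
Marcus starts after Jonas ends, so Jonas has no further overlaps.
Ingrid starts after Marcus ends.
Every pair is clear; the schedule has no overlaps.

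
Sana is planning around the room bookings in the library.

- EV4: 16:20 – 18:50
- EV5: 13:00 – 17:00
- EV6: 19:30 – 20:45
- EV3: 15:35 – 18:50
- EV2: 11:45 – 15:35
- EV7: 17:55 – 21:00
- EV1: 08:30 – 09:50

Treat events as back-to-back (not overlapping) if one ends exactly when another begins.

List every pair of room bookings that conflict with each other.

EV2 & EV5, EV3 & EV4, EV3 & EV5, EV3 & EV7, EV4 & EV5, EV4 & EV7, EV6 & EV7

Sorted by start: EV1, EV2, EV5, EV3, EV4, EV7, EV6.
EV2 starts after EV1 ends, so EV1 has no further overlaps.
EV5 starts before EV2 ends → EV2 and EV5 overlap.
EV3 starts exactly when EV2 ends (back-to-back, no overlap), so EV2 has no further overlaps.
EV3 starts before EV5 ends → EV5 and EV3 overlap.
EV4 starts before EV5 ends → EV5 and EV4 overlap.
EV7 starts after EV5 ends, so EV5 has no further overlaps.
EV4 starts before EV3 ends → EV3 and EV4 overlap.
EV7 starts before EV3 ends → EV3 and EV7 overlap.
EV6 starts after EV3 ends.
EV7 starts before EV4 ends → EV4 and EV7 overlap.
EV6 starts after EV4 ends.
EV6 starts before EV7 ends → EV7 and EV6 overlap.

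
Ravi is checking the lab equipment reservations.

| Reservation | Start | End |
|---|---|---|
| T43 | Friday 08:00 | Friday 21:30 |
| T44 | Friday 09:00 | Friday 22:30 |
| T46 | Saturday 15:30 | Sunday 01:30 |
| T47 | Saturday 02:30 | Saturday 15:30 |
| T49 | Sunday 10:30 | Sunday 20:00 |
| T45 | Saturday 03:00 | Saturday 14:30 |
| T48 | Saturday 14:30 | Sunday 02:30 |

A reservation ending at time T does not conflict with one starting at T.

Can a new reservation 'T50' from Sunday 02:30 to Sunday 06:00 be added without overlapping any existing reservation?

Yes — the slot is free

T43: ends Friday 21:30 at or before T50 starts Sunday 02:30 → clear.
T44: ends Friday 22:30 at or before T50 starts Sunday 02:30 → clear.
T47: ends Saturday 15:30 at or before T50 starts Sunday 02:30 → clear.
T45: ends Saturday 14:30 at or before T50 starts Sunday 02:30 → clear.
T48: ends Sunday 02:30 at or before T50 starts Sunday 02:30 → clear.
T46: ends Sunday 01:30 at or before T50 starts Sunday 02:30 → clear.
T49: starts Sunday 10:30 at or after T50 ends Sunday 06:00 → clear.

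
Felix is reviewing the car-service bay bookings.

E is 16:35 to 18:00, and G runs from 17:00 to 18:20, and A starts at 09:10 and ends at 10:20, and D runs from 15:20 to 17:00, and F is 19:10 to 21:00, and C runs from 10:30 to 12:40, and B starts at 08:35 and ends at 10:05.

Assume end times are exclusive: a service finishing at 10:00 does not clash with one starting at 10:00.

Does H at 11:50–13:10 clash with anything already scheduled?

Yes — it overlaps C

B: ends 10:05 at or before H starts 11:50 → clear.
A: ends 10:20 at or before H starts 11:50 → clear.
C: starts 10:30 before H ends 13:10, and ends 12:40 after H starts 11:50 → overlap.
D: starts 15:20 at or after H ends 13:10 → clear.
E: starts 16:35 at or after H ends 13:10 → clear.
G: starts 17:00 at or after H ends 13:10 → clear.
F: starts 19:10 at or after H ends 13:10 → clear.
H overlaps C.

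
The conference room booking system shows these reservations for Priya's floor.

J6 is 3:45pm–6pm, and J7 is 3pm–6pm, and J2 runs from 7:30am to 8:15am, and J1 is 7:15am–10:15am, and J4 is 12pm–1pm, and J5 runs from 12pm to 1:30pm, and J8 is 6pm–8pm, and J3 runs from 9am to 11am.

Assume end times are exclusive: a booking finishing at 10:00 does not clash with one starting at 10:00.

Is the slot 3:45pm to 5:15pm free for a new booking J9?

No — it overlaps J6, J7

J1: ends 10:15am at or before J9 starts 3:45pm → clear.
J2: ends 8:15am at or before J9 starts 3:45pm → clear.
J3: ends 11am at or before J9 starts 3:45pm → clear.
J4: ends 1pm at or before J9 starts 3:45pm → clear.
J5: ends 1:30pm at or before J9 starts 3:45pm → clear.
J7: starts 3pm before J9 ends 5:15pm, and ends 6pm after J9 starts 3:45pm → overlap.
J6: starts 3:45pm before J9 ends 5:15pm, and ends 6pm after J9 starts 3:45pm → overlap.
J8: starts 6pm at or after J9 ends 5:15pm → clear.
J9 overlaps J6, J7.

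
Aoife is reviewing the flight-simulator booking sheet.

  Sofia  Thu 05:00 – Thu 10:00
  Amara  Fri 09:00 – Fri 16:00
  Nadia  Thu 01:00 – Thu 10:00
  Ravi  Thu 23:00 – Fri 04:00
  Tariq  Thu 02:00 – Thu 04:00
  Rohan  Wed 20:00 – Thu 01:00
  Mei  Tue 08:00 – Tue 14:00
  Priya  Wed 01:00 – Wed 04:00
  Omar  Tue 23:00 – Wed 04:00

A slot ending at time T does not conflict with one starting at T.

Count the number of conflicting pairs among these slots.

3

Sorted by start: Mei, Omar, Priya, Rohan, Nadia, Tariq, Sofia, Ravi, Amara.
Omar starts after Mei ends, so Mei has no further overlaps.
Priya starts before Omar ends → Omar and Priya overlap.
Rohan starts after Omar ends, so Omar has no further overlaps.
Rohan starts after Priya ends, so Priya has no further overlaps.
Nadia starts exactly when Rohan ends (back-to-back, no overlap), so Rohan has no further overlaps.
Tariq starts before Nadia ends → Nadia and Tariq overlap.
Sofia starts before Nadia ends → Nadia and Sofia overlap.
Ravi starts after Nadia ends, so Nadia has no further overlaps.
Sofia starts after Tariq ends, so Tariq has no further overlaps.
Ravi starts after Sofia ends, so Sofia has no further overlaps.
Amara starts after Ravi ends.
Overlapping pairs: Nadia & Sofia, Nadia & Tariq, Omar & Priya — 3 in total.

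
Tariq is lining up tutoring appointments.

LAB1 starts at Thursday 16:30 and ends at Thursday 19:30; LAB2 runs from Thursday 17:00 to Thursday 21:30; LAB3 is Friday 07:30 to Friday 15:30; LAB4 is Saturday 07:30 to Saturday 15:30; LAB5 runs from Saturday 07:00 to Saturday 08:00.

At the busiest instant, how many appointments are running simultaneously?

2

Walk through starts and ends in time order (an end at T is processed before a start at T):
Thursday 16:30 start LAB1 → 1
Thursday 17:00 start LAB2 → 2
Thursday 19:30 end LAB1 → 1
Thursday 21:30 end LAB2 → 0
Friday 07:30 start LAB3 → 1
Friday 15:30 end LAB3 → 0
Saturday 07:00 start LAB5 → 1
Saturday 07:30 start LAB4 → 2
Saturday 08:00 end LAB5 → 1
Saturday 15:30 end LAB4 → 0
Peak is 2, at Thursday 17:00 (LAB1, LAB2).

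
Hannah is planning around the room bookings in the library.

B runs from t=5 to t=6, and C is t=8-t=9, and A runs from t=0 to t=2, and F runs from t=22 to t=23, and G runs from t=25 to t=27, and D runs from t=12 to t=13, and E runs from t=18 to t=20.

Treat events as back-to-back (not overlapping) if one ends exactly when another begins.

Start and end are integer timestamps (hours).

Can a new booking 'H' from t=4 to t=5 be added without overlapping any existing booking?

A: ends t=2 at or before H starts t=4 → clear.
B: starts t=5 at or after H ends t=5 → clear.
C: starts t=8 at or after H ends t=5 → clear.
D: starts t=12 at or after H ends t=5 → clear.
E: starts t=18 at or after H ends t=5 → clear.
F: starts t=22 at or after H ends t=5 → clear.
G: starts t=25 at or after H ends t=5 → clear.

Yes — the slot is free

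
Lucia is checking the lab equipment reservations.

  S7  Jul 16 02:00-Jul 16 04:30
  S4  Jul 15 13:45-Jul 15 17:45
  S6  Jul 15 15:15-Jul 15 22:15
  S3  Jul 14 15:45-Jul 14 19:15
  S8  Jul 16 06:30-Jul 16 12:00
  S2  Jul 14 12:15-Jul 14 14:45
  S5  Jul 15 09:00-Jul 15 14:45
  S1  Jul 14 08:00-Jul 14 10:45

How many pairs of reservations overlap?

2

Two intervals overlap when each starts before the other ends.
Sorted by start: S1, S2, S3, S5, S4, S6, S7, S8.
S2 starts after S1 ends; S1 is clear from here.
S3 starts after S2 ends; S2 is clear from here.
S5 starts after S3 ends; S3 is clear from here.
S4 starts before S5 ends → S5 and S4 overlap.
S6 starts after S5 ends; S5 is clear from here.
S6 starts before S4 ends → S4 and S6 overlap.
S7 starts after S4 ends; S4 is clear from here.
S7 starts after S6 ends; S6 is clear from here.
S8 starts after S7 ends.
Overlapping pairs: S4 & S5, S4 & S6 — 2 in total.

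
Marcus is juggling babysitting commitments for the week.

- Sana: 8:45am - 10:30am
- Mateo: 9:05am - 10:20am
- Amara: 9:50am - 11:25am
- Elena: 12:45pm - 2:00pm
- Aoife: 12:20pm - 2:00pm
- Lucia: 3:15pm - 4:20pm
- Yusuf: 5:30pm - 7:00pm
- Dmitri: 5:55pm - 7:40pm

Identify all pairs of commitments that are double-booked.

Check each pair: they overlap iff neither finishes before the other starts.
Sorted by start: Sana, Mateo, Amara, Aoife, Elena, Lucia, Yusuf, Dmitri.
Mateo starts before Sana ends → Sana and Mateo overlap.
Amara starts before Sana ends → Sana and Amara overlap.
Aoife starts after Sana ends; Sana is clear from here.
Amara starts before Mateo ends → Mateo and Amara overlap.
Aoife starts after Mateo ends; Mateo is clear from here.
Aoife starts after Amara ends; Amara is clear from here.
Elena starts before Aoife ends → Aoife and Elena overlap.
Lucia starts after Aoife ends; Aoife is clear from here.
Lucia starts after Elena ends; Elena is clear from here.
Yusuf starts after Lucia ends; Lucia is clear from here.
Dmitri starts before Yusuf ends → Yusuf and Dmitri overlap.

Amara & Mateo, Amara & Sana, Aoife & Elena, Dmitri & Yusuf, Mateo & Sana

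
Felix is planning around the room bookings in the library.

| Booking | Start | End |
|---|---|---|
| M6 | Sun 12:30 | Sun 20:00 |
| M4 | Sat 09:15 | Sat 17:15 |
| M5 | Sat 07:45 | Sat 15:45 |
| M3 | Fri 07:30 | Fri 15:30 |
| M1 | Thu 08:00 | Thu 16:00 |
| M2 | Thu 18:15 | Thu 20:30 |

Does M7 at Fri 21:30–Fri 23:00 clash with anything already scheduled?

M1: ends Thu 16:00 at or before M7 starts Fri 21:30 → clear.
M2: ends Thu 20:30 at or before M7 starts Fri 21:30 → clear.
M3: ends Fri 15:30 at or before M7 starts Fri 21:30 → clear.
M5: starts Sat 07:45 at or after M7 ends Fri 23:00 → clear.
M4: starts Sat 09:15 at or after M7 ends Fri 23:00 → clear.
M6: starts Sun 12:30 at or after M7 ends Fri 23:00 → clear.

No — it doesn't clash with anything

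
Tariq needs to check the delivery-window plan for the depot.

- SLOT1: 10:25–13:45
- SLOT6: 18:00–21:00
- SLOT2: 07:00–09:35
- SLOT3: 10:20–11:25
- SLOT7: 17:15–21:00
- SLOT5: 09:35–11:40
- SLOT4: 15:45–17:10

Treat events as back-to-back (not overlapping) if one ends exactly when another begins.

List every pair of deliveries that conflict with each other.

SLOT1 & SLOT3, SLOT1 & SLOT5, SLOT3 & SLOT5, SLOT6 & SLOT7

Sorted by start: SLOT2, SLOT5, SLOT3, SLOT1, SLOT4, SLOT7, SLOT6.
SLOT5 starts exactly when SLOT2 ends (back-to-back, no overlap), so nothing later overlaps SLOT2 either.
SLOT3 starts before SLOT5 ends → SLOT5 and SLOT3 overlap.
SLOT1 starts before SLOT5 ends → SLOT5 and SLOT1 overlap.
SLOT4 starts after SLOT5 ends, so nothing later overlaps SLOT5 either.
SLOT1 starts before SLOT3 ends → SLOT3 and SLOT1 overlap.
SLOT4 starts after SLOT3 ends, so nothing later overlaps SLOT3 either.
SLOT4 starts after SLOT1 ends, so nothing later overlaps SLOT1 either.
SLOT7 starts after SLOT4 ends, so nothing later overlaps SLOT4 either.
SLOT6 starts before SLOT7 ends → SLOT7 and SLOT6 overlap.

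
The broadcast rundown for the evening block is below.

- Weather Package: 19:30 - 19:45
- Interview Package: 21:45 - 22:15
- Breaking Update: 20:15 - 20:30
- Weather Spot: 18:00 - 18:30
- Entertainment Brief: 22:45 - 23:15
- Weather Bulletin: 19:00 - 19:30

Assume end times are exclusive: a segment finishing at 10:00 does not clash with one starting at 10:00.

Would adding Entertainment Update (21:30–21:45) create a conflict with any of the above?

Weather Spot: ends 18:30 at or before Entertainment Update starts 21:30 → clear.
Weather Bulletin: ends 19:30 at or before Entertainment Update starts 21:30 → clear.
Weather Package: ends 19:45 at or before Entertainment Update starts 21:30 → clear.
Breaking Update: ends 20:30 at or before Entertainment Update starts 21:30 → clear.
Interview Package: starts 21:45 at or after Entertainment Update ends 21:45 → clear.
Entertainment Brief: starts 22:45 at or after Entertainment Update ends 21:45 → clear.

No — it doesn't clash with anything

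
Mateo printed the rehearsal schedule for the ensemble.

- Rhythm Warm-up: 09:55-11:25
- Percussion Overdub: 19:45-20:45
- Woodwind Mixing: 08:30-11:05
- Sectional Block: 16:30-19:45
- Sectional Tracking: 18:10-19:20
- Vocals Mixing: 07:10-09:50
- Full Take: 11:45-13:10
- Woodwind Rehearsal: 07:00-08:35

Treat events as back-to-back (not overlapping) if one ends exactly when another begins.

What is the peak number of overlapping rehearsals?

3

Sort all start/end points and keep a running count:
07:00 start Woodwind Rehearsal → 1
07:10 start Vocals Mixing → 2
08:30 start Woodwind Mixing → 3
08:35 end Woodwind Rehearsal → 2
09:50 end Vocals Mixing → 1
09:55 start Rhythm Warm-up → 2
11:05 end Woodwind Mixing → 1
11:25 end Rhythm Warm-up → 0
11:45 start Full Take → 1
13:10 end Full Take → 0
16:30 start Sectional Block → 1
18:10 start Sectional Tracking → 2
19:20 end Sectional Tracking → 1
19:45 end Sectional Block → 0
19:45 start Percussion Overdub → 1
20:45 end Percussion Overdub → 0
Peak is 3, at 08:30 (Vocals Mixing, Woodwind Mixing, Woodwind Rehearsal).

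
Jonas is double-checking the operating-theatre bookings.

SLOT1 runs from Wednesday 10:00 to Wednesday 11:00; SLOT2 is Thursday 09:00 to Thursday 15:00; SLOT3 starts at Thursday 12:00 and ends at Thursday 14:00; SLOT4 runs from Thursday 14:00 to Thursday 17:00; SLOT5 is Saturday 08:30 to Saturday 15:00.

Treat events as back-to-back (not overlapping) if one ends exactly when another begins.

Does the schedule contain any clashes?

Two intervals overlap when each starts before the other ends.
Sorted by start: SLOT1, SLOT2, SLOT3, SLOT4, SLOT5.
SLOT2 starts after SLOT1 ends — done with SLOT1.
SLOT3 starts before SLOT2 ends → SLOT2 and SLOT3 overlap.
That's a conflict, so the schedule is not conflict-free.

Yes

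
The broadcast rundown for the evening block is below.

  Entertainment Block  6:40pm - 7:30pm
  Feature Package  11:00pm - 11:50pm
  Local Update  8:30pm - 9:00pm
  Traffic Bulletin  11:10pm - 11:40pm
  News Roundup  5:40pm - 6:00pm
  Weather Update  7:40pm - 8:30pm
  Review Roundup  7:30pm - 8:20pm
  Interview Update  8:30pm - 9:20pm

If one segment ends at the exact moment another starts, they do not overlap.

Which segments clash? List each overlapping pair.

Sorted by start: News Roundup, Entertainment Block, Review Roundup, Weather Update, Local Update, Interview Update, Feature Package, Traffic Bulletin.
Entertainment Block starts after News Roundup ends, so nothing later overlaps News Roundup either.
Review Roundup starts exactly when Entertainment Block ends (back-to-back, no overlap), so nothing later overlaps Entertainment Block either.
Weather Update starts before Review Roundup ends → Review Roundup and Weather Update overlap.
Local Update starts after Review Roundup ends, so nothing later overlaps Review Roundup either.
Local Update starts exactly when Weather Update ends (back-to-back, no overlap), so nothing later overlaps Weather Update either.
Interview Update starts before Local Update ends → Local Update and Interview Update overlap.
Feature Package starts after Local Update ends, so nothing later overlaps Local Update either.
Feature Package starts after Interview Update ends, so nothing later overlaps Interview Update either.
Traffic Bulletin starts before Feature Package ends → Feature Package and Traffic Bulletin overlap.

Feature Package & Traffic Bulletin, Interview Update & Local Update, Review Roundup & Weather Update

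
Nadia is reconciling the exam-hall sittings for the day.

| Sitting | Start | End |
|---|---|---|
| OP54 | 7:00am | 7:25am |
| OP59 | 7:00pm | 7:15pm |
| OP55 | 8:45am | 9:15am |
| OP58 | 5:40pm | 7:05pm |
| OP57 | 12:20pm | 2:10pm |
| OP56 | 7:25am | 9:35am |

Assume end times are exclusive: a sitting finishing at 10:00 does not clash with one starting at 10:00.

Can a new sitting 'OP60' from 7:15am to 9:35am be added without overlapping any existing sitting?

OP54: starts 7:00am before OP60 ends 9:35am, and ends 7:25am after OP60 starts 7:15am → overlap.
OP56: starts 7:25am before OP60 ends 9:35am, and ends 9:35am after OP60 starts 7:15am → overlap.
OP55: starts 8:45am before OP60 ends 9:35am, and ends 9:15am after OP60 starts 7:15am → overlap.
OP57: starts 12:20pm at or after OP60 ends 9:35am → clear.
OP58: starts 5:40pm at or after OP60 ends 9:35am → clear.
OP59: starts 7:00pm at or after OP60 ends 9:35am → clear.
OP60 overlaps OP54, OP55, OP56.

No — it overlaps OP54, OP55, OP56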